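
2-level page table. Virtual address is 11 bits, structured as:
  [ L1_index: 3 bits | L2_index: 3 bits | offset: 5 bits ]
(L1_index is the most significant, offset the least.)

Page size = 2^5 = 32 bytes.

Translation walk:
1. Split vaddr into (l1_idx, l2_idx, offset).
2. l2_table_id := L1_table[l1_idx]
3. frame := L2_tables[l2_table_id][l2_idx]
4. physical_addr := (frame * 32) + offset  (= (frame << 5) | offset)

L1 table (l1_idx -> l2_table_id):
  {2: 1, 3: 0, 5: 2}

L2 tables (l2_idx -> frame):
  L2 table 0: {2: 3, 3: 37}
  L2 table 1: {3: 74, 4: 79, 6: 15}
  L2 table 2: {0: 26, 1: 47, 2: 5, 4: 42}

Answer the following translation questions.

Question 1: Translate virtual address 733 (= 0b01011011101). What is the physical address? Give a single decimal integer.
vaddr = 733 = 0b01011011101
Split: l1_idx=2, l2_idx=6, offset=29
L1[2] = 1
L2[1][6] = 15
paddr = 15 * 32 + 29 = 509

Answer: 509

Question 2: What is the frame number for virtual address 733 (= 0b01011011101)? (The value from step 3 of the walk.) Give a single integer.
Answer: 15

Derivation:
vaddr = 733: l1_idx=2, l2_idx=6
L1[2] = 1; L2[1][6] = 15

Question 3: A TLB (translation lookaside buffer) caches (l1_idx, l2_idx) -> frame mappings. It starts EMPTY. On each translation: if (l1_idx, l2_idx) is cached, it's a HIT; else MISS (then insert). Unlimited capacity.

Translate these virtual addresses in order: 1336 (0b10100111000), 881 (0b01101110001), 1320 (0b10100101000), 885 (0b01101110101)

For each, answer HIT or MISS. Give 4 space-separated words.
Answer: MISS MISS HIT HIT

Derivation:
vaddr=1336: (5,1) not in TLB -> MISS, insert
vaddr=881: (3,3) not in TLB -> MISS, insert
vaddr=1320: (5,1) in TLB -> HIT
vaddr=885: (3,3) in TLB -> HIT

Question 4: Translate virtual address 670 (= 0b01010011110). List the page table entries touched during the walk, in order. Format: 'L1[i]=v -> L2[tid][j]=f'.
Answer: L1[2]=1 -> L2[1][4]=79

Derivation:
vaddr = 670 = 0b01010011110
Split: l1_idx=2, l2_idx=4, offset=30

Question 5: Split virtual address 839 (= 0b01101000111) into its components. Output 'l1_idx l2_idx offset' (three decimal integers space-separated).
Answer: 3 2 7

Derivation:
vaddr = 839 = 0b01101000111
  top 3 bits -> l1_idx = 3
  next 3 bits -> l2_idx = 2
  bottom 5 bits -> offset = 7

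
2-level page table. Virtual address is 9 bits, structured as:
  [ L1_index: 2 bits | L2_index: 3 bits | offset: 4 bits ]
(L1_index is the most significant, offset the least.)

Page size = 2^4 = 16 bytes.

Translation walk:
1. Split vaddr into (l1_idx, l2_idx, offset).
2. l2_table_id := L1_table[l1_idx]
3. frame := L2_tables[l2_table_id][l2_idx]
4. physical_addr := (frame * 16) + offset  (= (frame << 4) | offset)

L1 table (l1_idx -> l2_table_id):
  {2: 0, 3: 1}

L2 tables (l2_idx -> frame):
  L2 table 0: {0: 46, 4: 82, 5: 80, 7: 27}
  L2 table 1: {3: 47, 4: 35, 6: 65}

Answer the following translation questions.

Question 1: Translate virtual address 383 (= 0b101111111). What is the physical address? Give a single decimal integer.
vaddr = 383 = 0b101111111
Split: l1_idx=2, l2_idx=7, offset=15
L1[2] = 0
L2[0][7] = 27
paddr = 27 * 16 + 15 = 447

Answer: 447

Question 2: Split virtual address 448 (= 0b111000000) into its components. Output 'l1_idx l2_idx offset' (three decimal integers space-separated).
vaddr = 448 = 0b111000000
  top 2 bits -> l1_idx = 3
  next 3 bits -> l2_idx = 4
  bottom 4 bits -> offset = 0

Answer: 3 4 0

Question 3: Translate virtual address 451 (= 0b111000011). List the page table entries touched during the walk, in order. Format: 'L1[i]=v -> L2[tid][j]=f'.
vaddr = 451 = 0b111000011
Split: l1_idx=3, l2_idx=4, offset=3

Answer: L1[3]=1 -> L2[1][4]=35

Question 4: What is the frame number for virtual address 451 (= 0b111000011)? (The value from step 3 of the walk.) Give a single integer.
vaddr = 451: l1_idx=3, l2_idx=4
L1[3] = 1; L2[1][4] = 35

Answer: 35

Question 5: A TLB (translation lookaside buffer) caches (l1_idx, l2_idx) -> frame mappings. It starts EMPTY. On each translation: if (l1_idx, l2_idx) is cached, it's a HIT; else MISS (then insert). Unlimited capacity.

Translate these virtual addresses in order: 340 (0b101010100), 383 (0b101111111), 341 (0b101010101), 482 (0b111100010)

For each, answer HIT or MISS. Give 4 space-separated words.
vaddr=340: (2,5) not in TLB -> MISS, insert
vaddr=383: (2,7) not in TLB -> MISS, insert
vaddr=341: (2,5) in TLB -> HIT
vaddr=482: (3,6) not in TLB -> MISS, insert

Answer: MISS MISS HIT MISS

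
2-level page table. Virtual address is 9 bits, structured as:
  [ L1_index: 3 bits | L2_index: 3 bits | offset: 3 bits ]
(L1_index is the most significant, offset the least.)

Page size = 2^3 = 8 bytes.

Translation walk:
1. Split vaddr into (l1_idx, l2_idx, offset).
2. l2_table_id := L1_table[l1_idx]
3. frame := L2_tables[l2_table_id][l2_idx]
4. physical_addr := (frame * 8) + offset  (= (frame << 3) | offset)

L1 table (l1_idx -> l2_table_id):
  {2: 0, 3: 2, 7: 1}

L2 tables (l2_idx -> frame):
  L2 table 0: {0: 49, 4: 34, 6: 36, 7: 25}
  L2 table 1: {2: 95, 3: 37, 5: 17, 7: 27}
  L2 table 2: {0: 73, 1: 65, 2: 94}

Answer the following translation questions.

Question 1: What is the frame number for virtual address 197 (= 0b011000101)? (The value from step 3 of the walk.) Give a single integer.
Answer: 73

Derivation:
vaddr = 197: l1_idx=3, l2_idx=0
L1[3] = 2; L2[2][0] = 73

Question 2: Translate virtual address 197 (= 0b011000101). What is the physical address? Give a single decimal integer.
vaddr = 197 = 0b011000101
Split: l1_idx=3, l2_idx=0, offset=5
L1[3] = 2
L2[2][0] = 73
paddr = 73 * 8 + 5 = 589

Answer: 589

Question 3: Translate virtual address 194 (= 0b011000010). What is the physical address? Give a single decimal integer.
vaddr = 194 = 0b011000010
Split: l1_idx=3, l2_idx=0, offset=2
L1[3] = 2
L2[2][0] = 73
paddr = 73 * 8 + 2 = 586

Answer: 586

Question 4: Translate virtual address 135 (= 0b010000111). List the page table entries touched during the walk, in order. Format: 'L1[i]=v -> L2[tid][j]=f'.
Answer: L1[2]=0 -> L2[0][0]=49

Derivation:
vaddr = 135 = 0b010000111
Split: l1_idx=2, l2_idx=0, offset=7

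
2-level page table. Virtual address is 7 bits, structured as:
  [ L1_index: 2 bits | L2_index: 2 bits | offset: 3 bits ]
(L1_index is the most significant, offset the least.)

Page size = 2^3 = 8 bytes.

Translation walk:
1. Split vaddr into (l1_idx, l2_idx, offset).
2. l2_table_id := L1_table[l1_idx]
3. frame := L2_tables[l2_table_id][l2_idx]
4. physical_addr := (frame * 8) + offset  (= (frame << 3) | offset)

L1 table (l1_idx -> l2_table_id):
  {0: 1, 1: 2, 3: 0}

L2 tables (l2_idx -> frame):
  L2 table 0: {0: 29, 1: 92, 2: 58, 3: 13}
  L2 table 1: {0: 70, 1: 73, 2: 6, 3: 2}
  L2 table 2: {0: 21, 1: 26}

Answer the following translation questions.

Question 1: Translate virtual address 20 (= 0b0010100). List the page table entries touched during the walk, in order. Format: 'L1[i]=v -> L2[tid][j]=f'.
vaddr = 20 = 0b0010100
Split: l1_idx=0, l2_idx=2, offset=4

Answer: L1[0]=1 -> L2[1][2]=6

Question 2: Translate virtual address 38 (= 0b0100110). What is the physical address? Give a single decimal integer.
Answer: 174

Derivation:
vaddr = 38 = 0b0100110
Split: l1_idx=1, l2_idx=0, offset=6
L1[1] = 2
L2[2][0] = 21
paddr = 21 * 8 + 6 = 174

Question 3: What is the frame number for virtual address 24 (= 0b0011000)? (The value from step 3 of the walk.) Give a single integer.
vaddr = 24: l1_idx=0, l2_idx=3
L1[0] = 1; L2[1][3] = 2

Answer: 2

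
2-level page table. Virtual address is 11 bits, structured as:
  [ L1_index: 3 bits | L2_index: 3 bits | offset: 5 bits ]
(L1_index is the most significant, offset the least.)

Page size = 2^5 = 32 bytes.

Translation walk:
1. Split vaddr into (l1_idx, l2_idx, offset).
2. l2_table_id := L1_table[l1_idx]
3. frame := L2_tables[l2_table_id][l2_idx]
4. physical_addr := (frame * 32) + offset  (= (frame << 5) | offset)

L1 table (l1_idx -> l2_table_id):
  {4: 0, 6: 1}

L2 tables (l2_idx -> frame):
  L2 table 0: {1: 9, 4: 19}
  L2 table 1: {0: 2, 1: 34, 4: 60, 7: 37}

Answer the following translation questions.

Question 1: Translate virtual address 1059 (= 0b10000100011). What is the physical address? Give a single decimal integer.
Answer: 291

Derivation:
vaddr = 1059 = 0b10000100011
Split: l1_idx=4, l2_idx=1, offset=3
L1[4] = 0
L2[0][1] = 9
paddr = 9 * 32 + 3 = 291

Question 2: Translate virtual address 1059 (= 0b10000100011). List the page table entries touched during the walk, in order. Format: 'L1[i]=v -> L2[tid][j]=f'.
Answer: L1[4]=0 -> L2[0][1]=9

Derivation:
vaddr = 1059 = 0b10000100011
Split: l1_idx=4, l2_idx=1, offset=3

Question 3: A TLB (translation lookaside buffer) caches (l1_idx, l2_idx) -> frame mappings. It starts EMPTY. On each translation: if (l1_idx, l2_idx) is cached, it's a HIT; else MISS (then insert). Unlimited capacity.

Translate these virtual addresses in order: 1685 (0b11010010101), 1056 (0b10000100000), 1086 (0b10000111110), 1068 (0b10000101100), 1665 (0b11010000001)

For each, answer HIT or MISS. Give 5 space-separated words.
vaddr=1685: (6,4) not in TLB -> MISS, insert
vaddr=1056: (4,1) not in TLB -> MISS, insert
vaddr=1086: (4,1) in TLB -> HIT
vaddr=1068: (4,1) in TLB -> HIT
vaddr=1665: (6,4) in TLB -> HIT

Answer: MISS MISS HIT HIT HIT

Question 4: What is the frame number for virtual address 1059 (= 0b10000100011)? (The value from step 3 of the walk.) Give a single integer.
Answer: 9

Derivation:
vaddr = 1059: l1_idx=4, l2_idx=1
L1[4] = 0; L2[0][1] = 9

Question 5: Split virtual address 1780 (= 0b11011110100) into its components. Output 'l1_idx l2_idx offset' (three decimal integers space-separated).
Answer: 6 7 20

Derivation:
vaddr = 1780 = 0b11011110100
  top 3 bits -> l1_idx = 6
  next 3 bits -> l2_idx = 7
  bottom 5 bits -> offset = 20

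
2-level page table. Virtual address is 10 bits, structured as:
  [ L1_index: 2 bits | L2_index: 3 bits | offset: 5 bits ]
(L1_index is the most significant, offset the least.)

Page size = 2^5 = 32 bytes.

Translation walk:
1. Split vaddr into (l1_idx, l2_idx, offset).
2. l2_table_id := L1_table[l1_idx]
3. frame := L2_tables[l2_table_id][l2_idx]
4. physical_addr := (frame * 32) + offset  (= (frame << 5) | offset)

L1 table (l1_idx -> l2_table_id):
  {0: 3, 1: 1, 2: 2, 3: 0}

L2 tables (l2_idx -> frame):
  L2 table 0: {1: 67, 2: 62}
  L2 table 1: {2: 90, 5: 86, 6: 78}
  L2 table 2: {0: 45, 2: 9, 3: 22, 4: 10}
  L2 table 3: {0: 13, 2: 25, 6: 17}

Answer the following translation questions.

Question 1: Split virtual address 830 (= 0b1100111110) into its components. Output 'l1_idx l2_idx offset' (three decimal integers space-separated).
Answer: 3 1 30

Derivation:
vaddr = 830 = 0b1100111110
  top 2 bits -> l1_idx = 3
  next 3 bits -> l2_idx = 1
  bottom 5 bits -> offset = 30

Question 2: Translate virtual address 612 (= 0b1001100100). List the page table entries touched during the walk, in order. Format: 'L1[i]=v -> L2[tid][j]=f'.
Answer: L1[2]=2 -> L2[2][3]=22

Derivation:
vaddr = 612 = 0b1001100100
Split: l1_idx=2, l2_idx=3, offset=4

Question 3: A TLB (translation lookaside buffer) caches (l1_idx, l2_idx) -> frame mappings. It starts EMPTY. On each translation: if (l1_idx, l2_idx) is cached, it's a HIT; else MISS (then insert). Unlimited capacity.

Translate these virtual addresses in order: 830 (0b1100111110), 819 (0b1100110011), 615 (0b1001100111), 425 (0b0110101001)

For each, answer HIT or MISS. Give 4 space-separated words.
Answer: MISS HIT MISS MISS

Derivation:
vaddr=830: (3,1) not in TLB -> MISS, insert
vaddr=819: (3,1) in TLB -> HIT
vaddr=615: (2,3) not in TLB -> MISS, insert
vaddr=425: (1,5) not in TLB -> MISS, insert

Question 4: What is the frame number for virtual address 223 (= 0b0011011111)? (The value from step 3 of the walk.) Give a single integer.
vaddr = 223: l1_idx=0, l2_idx=6
L1[0] = 3; L2[3][6] = 17

Answer: 17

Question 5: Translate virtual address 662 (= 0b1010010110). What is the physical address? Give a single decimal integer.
vaddr = 662 = 0b1010010110
Split: l1_idx=2, l2_idx=4, offset=22
L1[2] = 2
L2[2][4] = 10
paddr = 10 * 32 + 22 = 342

Answer: 342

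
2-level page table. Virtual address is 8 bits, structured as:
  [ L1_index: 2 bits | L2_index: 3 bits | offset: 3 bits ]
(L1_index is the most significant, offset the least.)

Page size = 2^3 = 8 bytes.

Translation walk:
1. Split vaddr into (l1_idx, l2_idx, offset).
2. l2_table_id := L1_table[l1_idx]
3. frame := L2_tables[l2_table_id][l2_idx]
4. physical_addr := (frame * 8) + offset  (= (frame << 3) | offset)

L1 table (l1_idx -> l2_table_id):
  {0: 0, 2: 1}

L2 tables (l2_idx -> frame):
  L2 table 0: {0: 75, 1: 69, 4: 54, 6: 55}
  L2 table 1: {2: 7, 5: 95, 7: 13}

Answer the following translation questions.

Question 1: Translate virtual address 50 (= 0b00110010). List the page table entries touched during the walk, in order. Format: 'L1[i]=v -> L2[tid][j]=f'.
Answer: L1[0]=0 -> L2[0][6]=55

Derivation:
vaddr = 50 = 0b00110010
Split: l1_idx=0, l2_idx=6, offset=2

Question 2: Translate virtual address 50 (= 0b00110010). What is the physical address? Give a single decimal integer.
vaddr = 50 = 0b00110010
Split: l1_idx=0, l2_idx=6, offset=2
L1[0] = 0
L2[0][6] = 55
paddr = 55 * 8 + 2 = 442

Answer: 442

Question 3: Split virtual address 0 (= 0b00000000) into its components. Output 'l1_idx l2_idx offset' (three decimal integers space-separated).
Answer: 0 0 0

Derivation:
vaddr = 0 = 0b00000000
  top 2 bits -> l1_idx = 0
  next 3 bits -> l2_idx = 0
  bottom 3 bits -> offset = 0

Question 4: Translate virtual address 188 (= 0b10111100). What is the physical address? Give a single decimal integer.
vaddr = 188 = 0b10111100
Split: l1_idx=2, l2_idx=7, offset=4
L1[2] = 1
L2[1][7] = 13
paddr = 13 * 8 + 4 = 108

Answer: 108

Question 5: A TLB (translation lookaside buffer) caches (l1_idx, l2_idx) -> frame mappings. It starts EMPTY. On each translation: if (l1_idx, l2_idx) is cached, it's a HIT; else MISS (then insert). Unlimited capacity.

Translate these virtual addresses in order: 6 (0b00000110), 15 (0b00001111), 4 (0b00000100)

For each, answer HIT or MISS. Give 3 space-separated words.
Answer: MISS MISS HIT

Derivation:
vaddr=6: (0,0) not in TLB -> MISS, insert
vaddr=15: (0,1) not in TLB -> MISS, insert
vaddr=4: (0,0) in TLB -> HIT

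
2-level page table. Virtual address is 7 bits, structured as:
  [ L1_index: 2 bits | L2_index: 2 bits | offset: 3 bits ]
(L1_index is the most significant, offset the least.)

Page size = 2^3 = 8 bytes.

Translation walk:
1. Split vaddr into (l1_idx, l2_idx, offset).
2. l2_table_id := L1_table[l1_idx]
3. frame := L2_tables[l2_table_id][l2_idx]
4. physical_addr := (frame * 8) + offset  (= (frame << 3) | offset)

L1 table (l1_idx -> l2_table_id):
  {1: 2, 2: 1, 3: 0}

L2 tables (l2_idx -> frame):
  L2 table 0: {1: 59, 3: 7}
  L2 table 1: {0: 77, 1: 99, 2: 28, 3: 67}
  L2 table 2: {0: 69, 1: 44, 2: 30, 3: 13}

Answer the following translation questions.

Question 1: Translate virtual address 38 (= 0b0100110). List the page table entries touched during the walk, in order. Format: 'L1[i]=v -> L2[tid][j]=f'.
Answer: L1[1]=2 -> L2[2][0]=69

Derivation:
vaddr = 38 = 0b0100110
Split: l1_idx=1, l2_idx=0, offset=6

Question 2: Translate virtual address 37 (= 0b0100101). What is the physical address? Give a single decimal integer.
Answer: 557

Derivation:
vaddr = 37 = 0b0100101
Split: l1_idx=1, l2_idx=0, offset=5
L1[1] = 2
L2[2][0] = 69
paddr = 69 * 8 + 5 = 557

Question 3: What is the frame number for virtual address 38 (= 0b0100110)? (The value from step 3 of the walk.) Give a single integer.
Answer: 69

Derivation:
vaddr = 38: l1_idx=1, l2_idx=0
L1[1] = 2; L2[2][0] = 69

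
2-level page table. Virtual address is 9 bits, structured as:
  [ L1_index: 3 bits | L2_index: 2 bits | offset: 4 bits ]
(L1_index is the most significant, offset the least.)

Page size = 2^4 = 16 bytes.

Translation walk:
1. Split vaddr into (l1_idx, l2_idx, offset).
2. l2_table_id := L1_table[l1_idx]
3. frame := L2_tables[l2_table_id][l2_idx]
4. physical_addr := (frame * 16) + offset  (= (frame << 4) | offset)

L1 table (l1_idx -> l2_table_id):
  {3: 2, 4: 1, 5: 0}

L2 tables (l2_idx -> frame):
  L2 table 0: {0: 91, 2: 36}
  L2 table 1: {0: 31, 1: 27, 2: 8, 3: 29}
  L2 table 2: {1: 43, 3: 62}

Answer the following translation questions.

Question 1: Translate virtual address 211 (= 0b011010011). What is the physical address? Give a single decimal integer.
vaddr = 211 = 0b011010011
Split: l1_idx=3, l2_idx=1, offset=3
L1[3] = 2
L2[2][1] = 43
paddr = 43 * 16 + 3 = 691

Answer: 691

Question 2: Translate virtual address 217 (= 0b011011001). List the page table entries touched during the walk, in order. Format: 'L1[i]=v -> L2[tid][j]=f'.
Answer: L1[3]=2 -> L2[2][1]=43

Derivation:
vaddr = 217 = 0b011011001
Split: l1_idx=3, l2_idx=1, offset=9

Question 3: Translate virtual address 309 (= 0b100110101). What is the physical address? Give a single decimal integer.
vaddr = 309 = 0b100110101
Split: l1_idx=4, l2_idx=3, offset=5
L1[4] = 1
L2[1][3] = 29
paddr = 29 * 16 + 5 = 469

Answer: 469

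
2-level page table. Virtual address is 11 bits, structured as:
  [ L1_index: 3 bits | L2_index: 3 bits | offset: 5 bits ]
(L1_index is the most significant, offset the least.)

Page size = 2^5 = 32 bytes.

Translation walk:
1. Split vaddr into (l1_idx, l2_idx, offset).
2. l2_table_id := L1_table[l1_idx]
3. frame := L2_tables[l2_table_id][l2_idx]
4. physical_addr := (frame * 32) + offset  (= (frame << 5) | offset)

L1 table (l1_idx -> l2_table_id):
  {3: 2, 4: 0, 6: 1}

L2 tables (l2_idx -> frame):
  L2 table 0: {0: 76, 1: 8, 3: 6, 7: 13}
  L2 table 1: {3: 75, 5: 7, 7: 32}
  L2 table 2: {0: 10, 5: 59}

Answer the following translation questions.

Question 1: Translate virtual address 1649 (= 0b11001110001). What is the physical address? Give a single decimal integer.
vaddr = 1649 = 0b11001110001
Split: l1_idx=6, l2_idx=3, offset=17
L1[6] = 1
L2[1][3] = 75
paddr = 75 * 32 + 17 = 2417

Answer: 2417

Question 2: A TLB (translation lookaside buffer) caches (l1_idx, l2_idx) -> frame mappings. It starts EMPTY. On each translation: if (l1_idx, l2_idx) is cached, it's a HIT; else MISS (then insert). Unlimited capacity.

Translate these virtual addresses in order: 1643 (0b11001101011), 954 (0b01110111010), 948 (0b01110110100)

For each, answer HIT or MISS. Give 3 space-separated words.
vaddr=1643: (6,3) not in TLB -> MISS, insert
vaddr=954: (3,5) not in TLB -> MISS, insert
vaddr=948: (3,5) in TLB -> HIT

Answer: MISS MISS HIT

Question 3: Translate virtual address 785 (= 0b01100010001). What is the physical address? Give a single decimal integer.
Answer: 337

Derivation:
vaddr = 785 = 0b01100010001
Split: l1_idx=3, l2_idx=0, offset=17
L1[3] = 2
L2[2][0] = 10
paddr = 10 * 32 + 17 = 337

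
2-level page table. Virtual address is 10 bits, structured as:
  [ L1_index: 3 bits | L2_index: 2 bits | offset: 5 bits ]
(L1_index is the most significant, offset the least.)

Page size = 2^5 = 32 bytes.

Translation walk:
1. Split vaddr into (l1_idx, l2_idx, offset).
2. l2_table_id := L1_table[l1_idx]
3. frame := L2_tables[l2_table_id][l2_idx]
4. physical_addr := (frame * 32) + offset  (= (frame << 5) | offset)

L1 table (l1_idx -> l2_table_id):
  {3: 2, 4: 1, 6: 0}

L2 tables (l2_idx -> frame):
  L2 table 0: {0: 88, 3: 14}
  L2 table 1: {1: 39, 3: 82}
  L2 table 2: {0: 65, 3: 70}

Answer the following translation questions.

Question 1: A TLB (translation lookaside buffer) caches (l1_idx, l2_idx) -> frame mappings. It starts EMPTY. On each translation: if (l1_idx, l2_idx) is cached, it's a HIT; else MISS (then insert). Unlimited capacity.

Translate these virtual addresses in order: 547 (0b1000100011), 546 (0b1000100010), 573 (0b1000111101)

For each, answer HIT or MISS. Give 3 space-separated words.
Answer: MISS HIT HIT

Derivation:
vaddr=547: (4,1) not in TLB -> MISS, insert
vaddr=546: (4,1) in TLB -> HIT
vaddr=573: (4,1) in TLB -> HIT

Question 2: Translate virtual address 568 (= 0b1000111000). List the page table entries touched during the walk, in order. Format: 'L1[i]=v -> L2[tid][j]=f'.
vaddr = 568 = 0b1000111000
Split: l1_idx=4, l2_idx=1, offset=24

Answer: L1[4]=1 -> L2[1][1]=39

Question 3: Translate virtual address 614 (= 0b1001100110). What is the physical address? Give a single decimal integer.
Answer: 2630

Derivation:
vaddr = 614 = 0b1001100110
Split: l1_idx=4, l2_idx=3, offset=6
L1[4] = 1
L2[1][3] = 82
paddr = 82 * 32 + 6 = 2630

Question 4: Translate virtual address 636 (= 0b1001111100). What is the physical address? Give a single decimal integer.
Answer: 2652

Derivation:
vaddr = 636 = 0b1001111100
Split: l1_idx=4, l2_idx=3, offset=28
L1[4] = 1
L2[1][3] = 82
paddr = 82 * 32 + 28 = 2652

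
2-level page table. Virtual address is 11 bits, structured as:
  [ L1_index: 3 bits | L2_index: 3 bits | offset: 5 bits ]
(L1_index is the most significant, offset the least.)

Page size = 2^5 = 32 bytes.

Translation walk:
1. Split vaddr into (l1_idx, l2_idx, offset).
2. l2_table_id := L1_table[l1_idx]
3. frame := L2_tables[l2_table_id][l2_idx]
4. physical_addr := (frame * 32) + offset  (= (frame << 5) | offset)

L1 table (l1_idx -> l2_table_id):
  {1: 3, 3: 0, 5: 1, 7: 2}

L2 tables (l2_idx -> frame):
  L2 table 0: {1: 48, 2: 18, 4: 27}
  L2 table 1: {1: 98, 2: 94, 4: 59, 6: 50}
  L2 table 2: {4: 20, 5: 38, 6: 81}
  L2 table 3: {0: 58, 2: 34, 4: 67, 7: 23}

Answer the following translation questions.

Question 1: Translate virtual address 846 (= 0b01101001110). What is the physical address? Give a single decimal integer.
vaddr = 846 = 0b01101001110
Split: l1_idx=3, l2_idx=2, offset=14
L1[3] = 0
L2[0][2] = 18
paddr = 18 * 32 + 14 = 590

Answer: 590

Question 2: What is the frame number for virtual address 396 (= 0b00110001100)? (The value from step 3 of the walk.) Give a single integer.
Answer: 67

Derivation:
vaddr = 396: l1_idx=1, l2_idx=4
L1[1] = 3; L2[3][4] = 67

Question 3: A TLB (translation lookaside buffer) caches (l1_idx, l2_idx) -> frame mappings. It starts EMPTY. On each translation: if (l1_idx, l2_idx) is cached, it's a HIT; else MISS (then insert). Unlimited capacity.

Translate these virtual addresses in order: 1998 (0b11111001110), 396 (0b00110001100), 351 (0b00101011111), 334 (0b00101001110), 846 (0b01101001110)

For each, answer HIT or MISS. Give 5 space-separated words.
Answer: MISS MISS MISS HIT MISS

Derivation:
vaddr=1998: (7,6) not in TLB -> MISS, insert
vaddr=396: (1,4) not in TLB -> MISS, insert
vaddr=351: (1,2) not in TLB -> MISS, insert
vaddr=334: (1,2) in TLB -> HIT
vaddr=846: (3,2) not in TLB -> MISS, insert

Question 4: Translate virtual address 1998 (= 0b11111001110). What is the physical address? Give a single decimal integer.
Answer: 2606

Derivation:
vaddr = 1998 = 0b11111001110
Split: l1_idx=7, l2_idx=6, offset=14
L1[7] = 2
L2[2][6] = 81
paddr = 81 * 32 + 14 = 2606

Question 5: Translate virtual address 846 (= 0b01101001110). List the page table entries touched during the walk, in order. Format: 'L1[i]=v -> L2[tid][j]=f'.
vaddr = 846 = 0b01101001110
Split: l1_idx=3, l2_idx=2, offset=14

Answer: L1[3]=0 -> L2[0][2]=18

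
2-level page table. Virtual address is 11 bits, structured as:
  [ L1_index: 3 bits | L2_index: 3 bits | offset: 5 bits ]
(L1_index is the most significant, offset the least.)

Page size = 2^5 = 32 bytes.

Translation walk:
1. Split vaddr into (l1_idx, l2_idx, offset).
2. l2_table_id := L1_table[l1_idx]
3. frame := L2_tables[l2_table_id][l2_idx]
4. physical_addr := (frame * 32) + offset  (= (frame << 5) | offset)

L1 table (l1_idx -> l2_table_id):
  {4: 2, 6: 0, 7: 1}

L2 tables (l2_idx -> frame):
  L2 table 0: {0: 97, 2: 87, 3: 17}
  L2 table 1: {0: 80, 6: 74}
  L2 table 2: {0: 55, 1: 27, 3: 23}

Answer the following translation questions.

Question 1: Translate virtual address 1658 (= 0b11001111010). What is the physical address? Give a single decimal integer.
vaddr = 1658 = 0b11001111010
Split: l1_idx=6, l2_idx=3, offset=26
L1[6] = 0
L2[0][3] = 17
paddr = 17 * 32 + 26 = 570

Answer: 570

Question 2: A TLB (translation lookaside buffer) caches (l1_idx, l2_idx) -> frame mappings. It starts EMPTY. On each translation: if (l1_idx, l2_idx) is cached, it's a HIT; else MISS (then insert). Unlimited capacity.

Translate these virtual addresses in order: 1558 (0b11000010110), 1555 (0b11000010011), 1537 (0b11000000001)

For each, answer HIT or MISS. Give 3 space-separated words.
vaddr=1558: (6,0) not in TLB -> MISS, insert
vaddr=1555: (6,0) in TLB -> HIT
vaddr=1537: (6,0) in TLB -> HIT

Answer: MISS HIT HIT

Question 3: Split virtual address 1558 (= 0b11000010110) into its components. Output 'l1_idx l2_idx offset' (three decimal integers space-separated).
Answer: 6 0 22

Derivation:
vaddr = 1558 = 0b11000010110
  top 3 bits -> l1_idx = 6
  next 3 bits -> l2_idx = 0
  bottom 5 bits -> offset = 22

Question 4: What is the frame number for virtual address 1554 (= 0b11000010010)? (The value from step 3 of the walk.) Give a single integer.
vaddr = 1554: l1_idx=6, l2_idx=0
L1[6] = 0; L2[0][0] = 97

Answer: 97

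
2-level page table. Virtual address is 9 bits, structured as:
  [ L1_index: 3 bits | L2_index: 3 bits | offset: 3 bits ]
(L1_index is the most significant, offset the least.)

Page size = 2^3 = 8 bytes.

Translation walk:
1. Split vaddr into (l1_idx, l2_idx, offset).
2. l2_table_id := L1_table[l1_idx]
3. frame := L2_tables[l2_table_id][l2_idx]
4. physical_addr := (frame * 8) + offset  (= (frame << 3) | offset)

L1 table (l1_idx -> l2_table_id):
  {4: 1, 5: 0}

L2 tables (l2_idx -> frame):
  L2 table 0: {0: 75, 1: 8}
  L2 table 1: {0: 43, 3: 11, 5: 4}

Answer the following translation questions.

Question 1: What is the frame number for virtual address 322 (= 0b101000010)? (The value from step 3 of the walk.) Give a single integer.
vaddr = 322: l1_idx=5, l2_idx=0
L1[5] = 0; L2[0][0] = 75

Answer: 75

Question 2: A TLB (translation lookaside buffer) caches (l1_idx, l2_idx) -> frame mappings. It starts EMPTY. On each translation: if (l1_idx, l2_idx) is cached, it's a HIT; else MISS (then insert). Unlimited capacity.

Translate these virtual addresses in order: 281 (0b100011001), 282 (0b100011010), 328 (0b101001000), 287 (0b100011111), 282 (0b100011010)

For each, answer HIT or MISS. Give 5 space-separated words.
Answer: MISS HIT MISS HIT HIT

Derivation:
vaddr=281: (4,3) not in TLB -> MISS, insert
vaddr=282: (4,3) in TLB -> HIT
vaddr=328: (5,1) not in TLB -> MISS, insert
vaddr=287: (4,3) in TLB -> HIT
vaddr=282: (4,3) in TLB -> HIT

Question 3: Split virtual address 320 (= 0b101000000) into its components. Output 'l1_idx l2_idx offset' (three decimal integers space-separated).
Answer: 5 0 0

Derivation:
vaddr = 320 = 0b101000000
  top 3 bits -> l1_idx = 5
  next 3 bits -> l2_idx = 0
  bottom 3 bits -> offset = 0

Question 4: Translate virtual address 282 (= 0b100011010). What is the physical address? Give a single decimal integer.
Answer: 90

Derivation:
vaddr = 282 = 0b100011010
Split: l1_idx=4, l2_idx=3, offset=2
L1[4] = 1
L2[1][3] = 11
paddr = 11 * 8 + 2 = 90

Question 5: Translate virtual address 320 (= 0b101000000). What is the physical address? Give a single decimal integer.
vaddr = 320 = 0b101000000
Split: l1_idx=5, l2_idx=0, offset=0
L1[5] = 0
L2[0][0] = 75
paddr = 75 * 8 + 0 = 600

Answer: 600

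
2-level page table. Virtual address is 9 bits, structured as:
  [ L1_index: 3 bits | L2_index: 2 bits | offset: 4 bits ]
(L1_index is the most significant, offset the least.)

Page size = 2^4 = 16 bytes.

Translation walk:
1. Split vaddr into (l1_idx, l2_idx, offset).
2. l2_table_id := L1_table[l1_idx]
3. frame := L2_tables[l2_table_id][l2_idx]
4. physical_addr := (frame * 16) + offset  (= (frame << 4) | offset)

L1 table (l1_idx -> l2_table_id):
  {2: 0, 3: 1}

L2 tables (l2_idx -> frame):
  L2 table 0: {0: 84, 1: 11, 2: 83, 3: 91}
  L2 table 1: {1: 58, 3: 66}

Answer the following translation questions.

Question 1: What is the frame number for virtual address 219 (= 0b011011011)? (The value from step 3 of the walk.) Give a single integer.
vaddr = 219: l1_idx=3, l2_idx=1
L1[3] = 1; L2[1][1] = 58

Answer: 58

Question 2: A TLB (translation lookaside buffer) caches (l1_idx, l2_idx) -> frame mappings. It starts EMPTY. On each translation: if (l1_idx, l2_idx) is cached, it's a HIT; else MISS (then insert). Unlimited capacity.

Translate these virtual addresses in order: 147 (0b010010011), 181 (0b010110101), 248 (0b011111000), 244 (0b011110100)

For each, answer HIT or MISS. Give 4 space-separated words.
vaddr=147: (2,1) not in TLB -> MISS, insert
vaddr=181: (2,3) not in TLB -> MISS, insert
vaddr=248: (3,3) not in TLB -> MISS, insert
vaddr=244: (3,3) in TLB -> HIT

Answer: MISS MISS MISS HIT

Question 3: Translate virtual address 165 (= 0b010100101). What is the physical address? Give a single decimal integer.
vaddr = 165 = 0b010100101
Split: l1_idx=2, l2_idx=2, offset=5
L1[2] = 0
L2[0][2] = 83
paddr = 83 * 16 + 5 = 1333

Answer: 1333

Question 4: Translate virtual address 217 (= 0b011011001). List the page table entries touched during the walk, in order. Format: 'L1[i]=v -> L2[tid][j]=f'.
vaddr = 217 = 0b011011001
Split: l1_idx=3, l2_idx=1, offset=9

Answer: L1[3]=1 -> L2[1][1]=58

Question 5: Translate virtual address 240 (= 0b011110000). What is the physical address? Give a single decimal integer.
vaddr = 240 = 0b011110000
Split: l1_idx=3, l2_idx=3, offset=0
L1[3] = 1
L2[1][3] = 66
paddr = 66 * 16 + 0 = 1056

Answer: 1056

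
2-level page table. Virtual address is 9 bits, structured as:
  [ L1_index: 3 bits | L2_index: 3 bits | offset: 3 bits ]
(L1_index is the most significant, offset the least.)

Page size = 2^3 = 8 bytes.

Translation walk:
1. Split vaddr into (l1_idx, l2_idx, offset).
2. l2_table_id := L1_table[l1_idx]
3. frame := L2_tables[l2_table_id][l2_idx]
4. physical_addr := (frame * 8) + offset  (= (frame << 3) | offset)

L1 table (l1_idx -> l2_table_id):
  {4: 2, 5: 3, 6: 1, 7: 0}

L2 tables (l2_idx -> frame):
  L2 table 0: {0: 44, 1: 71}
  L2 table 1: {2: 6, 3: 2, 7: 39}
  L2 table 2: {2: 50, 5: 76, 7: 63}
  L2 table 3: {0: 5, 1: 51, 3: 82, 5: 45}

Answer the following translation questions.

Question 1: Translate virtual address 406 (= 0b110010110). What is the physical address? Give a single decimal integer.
vaddr = 406 = 0b110010110
Split: l1_idx=6, l2_idx=2, offset=6
L1[6] = 1
L2[1][2] = 6
paddr = 6 * 8 + 6 = 54

Answer: 54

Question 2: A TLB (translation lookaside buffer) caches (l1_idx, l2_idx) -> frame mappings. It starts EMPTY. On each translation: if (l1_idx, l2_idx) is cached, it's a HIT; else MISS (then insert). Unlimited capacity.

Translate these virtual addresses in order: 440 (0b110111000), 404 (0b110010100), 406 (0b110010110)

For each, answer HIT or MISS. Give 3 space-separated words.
vaddr=440: (6,7) not in TLB -> MISS, insert
vaddr=404: (6,2) not in TLB -> MISS, insert
vaddr=406: (6,2) in TLB -> HIT

Answer: MISS MISS HIT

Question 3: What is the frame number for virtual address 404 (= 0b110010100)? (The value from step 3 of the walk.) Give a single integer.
Answer: 6

Derivation:
vaddr = 404: l1_idx=6, l2_idx=2
L1[6] = 1; L2[1][2] = 6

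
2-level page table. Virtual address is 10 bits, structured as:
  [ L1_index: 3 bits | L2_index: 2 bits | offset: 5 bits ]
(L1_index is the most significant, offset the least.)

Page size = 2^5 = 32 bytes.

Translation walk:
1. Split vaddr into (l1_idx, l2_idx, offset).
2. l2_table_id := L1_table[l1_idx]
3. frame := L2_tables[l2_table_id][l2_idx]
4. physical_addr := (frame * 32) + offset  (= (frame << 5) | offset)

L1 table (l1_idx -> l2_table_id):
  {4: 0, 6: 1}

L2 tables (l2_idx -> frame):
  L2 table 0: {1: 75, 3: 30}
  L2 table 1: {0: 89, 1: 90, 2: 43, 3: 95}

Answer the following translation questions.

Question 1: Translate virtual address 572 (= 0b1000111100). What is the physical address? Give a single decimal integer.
vaddr = 572 = 0b1000111100
Split: l1_idx=4, l2_idx=1, offset=28
L1[4] = 0
L2[0][1] = 75
paddr = 75 * 32 + 28 = 2428

Answer: 2428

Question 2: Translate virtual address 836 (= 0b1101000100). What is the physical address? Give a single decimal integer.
vaddr = 836 = 0b1101000100
Split: l1_idx=6, l2_idx=2, offset=4
L1[6] = 1
L2[1][2] = 43
paddr = 43 * 32 + 4 = 1380

Answer: 1380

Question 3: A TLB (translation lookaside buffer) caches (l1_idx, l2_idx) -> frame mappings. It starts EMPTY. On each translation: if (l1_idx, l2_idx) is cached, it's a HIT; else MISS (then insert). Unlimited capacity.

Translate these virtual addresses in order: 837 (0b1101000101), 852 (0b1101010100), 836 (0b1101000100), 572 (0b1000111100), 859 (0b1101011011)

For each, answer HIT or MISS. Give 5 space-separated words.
Answer: MISS HIT HIT MISS HIT

Derivation:
vaddr=837: (6,2) not in TLB -> MISS, insert
vaddr=852: (6,2) in TLB -> HIT
vaddr=836: (6,2) in TLB -> HIT
vaddr=572: (4,1) not in TLB -> MISS, insert
vaddr=859: (6,2) in TLB -> HIT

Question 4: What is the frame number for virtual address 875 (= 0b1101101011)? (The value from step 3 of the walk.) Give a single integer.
Answer: 95

Derivation:
vaddr = 875: l1_idx=6, l2_idx=3
L1[6] = 1; L2[1][3] = 95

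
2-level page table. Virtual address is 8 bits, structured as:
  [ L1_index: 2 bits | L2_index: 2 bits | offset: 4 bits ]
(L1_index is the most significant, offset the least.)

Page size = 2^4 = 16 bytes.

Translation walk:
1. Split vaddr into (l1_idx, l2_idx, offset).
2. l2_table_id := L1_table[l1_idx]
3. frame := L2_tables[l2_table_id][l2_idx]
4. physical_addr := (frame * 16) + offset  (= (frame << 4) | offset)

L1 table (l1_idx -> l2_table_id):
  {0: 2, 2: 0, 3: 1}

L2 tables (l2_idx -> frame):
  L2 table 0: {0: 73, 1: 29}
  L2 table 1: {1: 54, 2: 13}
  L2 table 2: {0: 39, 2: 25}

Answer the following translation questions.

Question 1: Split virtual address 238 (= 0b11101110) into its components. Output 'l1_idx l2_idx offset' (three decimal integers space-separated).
Answer: 3 2 14

Derivation:
vaddr = 238 = 0b11101110
  top 2 bits -> l1_idx = 3
  next 2 bits -> l2_idx = 2
  bottom 4 bits -> offset = 14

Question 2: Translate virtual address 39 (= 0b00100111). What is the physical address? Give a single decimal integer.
vaddr = 39 = 0b00100111
Split: l1_idx=0, l2_idx=2, offset=7
L1[0] = 2
L2[2][2] = 25
paddr = 25 * 16 + 7 = 407

Answer: 407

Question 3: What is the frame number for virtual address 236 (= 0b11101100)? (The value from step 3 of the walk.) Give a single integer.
Answer: 13

Derivation:
vaddr = 236: l1_idx=3, l2_idx=2
L1[3] = 1; L2[1][2] = 13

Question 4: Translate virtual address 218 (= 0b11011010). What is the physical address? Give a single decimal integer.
Answer: 874

Derivation:
vaddr = 218 = 0b11011010
Split: l1_idx=3, l2_idx=1, offset=10
L1[3] = 1
L2[1][1] = 54
paddr = 54 * 16 + 10 = 874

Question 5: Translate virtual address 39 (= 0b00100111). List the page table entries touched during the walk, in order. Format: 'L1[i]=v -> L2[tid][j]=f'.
Answer: L1[0]=2 -> L2[2][2]=25

Derivation:
vaddr = 39 = 0b00100111
Split: l1_idx=0, l2_idx=2, offset=7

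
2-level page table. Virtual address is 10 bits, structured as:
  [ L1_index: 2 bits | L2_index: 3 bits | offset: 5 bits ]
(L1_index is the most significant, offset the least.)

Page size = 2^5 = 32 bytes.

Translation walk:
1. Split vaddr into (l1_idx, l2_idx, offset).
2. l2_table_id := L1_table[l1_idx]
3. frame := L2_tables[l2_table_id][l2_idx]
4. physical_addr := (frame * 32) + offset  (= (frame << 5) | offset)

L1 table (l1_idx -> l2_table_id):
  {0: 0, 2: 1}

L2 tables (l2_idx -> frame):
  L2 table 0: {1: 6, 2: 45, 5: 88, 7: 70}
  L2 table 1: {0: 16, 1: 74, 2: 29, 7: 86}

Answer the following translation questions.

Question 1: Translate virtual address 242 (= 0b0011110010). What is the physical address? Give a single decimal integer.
Answer: 2258

Derivation:
vaddr = 242 = 0b0011110010
Split: l1_idx=0, l2_idx=7, offset=18
L1[0] = 0
L2[0][7] = 70
paddr = 70 * 32 + 18 = 2258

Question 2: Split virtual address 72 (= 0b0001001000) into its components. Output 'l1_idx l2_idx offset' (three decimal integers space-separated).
Answer: 0 2 8

Derivation:
vaddr = 72 = 0b0001001000
  top 2 bits -> l1_idx = 0
  next 3 bits -> l2_idx = 2
  bottom 5 bits -> offset = 8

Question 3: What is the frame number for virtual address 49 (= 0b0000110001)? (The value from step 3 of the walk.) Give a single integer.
vaddr = 49: l1_idx=0, l2_idx=1
L1[0] = 0; L2[0][1] = 6

Answer: 6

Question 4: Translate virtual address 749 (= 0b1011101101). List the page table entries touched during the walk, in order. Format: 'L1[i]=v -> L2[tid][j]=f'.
vaddr = 749 = 0b1011101101
Split: l1_idx=2, l2_idx=7, offset=13

Answer: L1[2]=1 -> L2[1][7]=86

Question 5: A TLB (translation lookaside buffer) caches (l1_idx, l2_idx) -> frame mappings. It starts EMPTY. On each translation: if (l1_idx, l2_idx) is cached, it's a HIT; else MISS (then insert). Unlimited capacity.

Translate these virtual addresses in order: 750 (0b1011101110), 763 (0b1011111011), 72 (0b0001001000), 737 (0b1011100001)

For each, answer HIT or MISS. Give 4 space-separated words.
vaddr=750: (2,7) not in TLB -> MISS, insert
vaddr=763: (2,7) in TLB -> HIT
vaddr=72: (0,2) not in TLB -> MISS, insert
vaddr=737: (2,7) in TLB -> HIT

Answer: MISS HIT MISS HIT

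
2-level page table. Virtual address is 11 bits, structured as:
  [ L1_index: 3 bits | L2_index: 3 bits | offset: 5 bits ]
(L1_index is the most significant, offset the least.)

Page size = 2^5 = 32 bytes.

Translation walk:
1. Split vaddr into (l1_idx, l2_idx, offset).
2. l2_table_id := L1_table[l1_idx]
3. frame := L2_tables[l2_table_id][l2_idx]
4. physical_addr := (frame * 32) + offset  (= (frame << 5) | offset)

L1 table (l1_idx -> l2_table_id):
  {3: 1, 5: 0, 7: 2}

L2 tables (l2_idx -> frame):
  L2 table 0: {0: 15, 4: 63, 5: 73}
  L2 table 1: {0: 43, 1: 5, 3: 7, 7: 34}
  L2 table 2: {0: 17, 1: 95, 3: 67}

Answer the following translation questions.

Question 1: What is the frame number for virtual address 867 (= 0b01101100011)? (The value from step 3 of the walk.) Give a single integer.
vaddr = 867: l1_idx=3, l2_idx=3
L1[3] = 1; L2[1][3] = 7

Answer: 7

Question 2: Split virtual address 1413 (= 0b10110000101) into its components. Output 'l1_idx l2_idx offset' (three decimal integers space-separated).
vaddr = 1413 = 0b10110000101
  top 3 bits -> l1_idx = 5
  next 3 bits -> l2_idx = 4
  bottom 5 bits -> offset = 5

Answer: 5 4 5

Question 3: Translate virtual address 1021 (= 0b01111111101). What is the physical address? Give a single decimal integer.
Answer: 1117

Derivation:
vaddr = 1021 = 0b01111111101
Split: l1_idx=3, l2_idx=7, offset=29
L1[3] = 1
L2[1][7] = 34
paddr = 34 * 32 + 29 = 1117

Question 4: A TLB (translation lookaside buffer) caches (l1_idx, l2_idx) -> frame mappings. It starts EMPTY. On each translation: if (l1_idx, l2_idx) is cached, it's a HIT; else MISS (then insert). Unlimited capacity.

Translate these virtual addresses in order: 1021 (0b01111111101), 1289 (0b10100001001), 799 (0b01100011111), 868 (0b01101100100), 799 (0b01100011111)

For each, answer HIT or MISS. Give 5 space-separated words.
vaddr=1021: (3,7) not in TLB -> MISS, insert
vaddr=1289: (5,0) not in TLB -> MISS, insert
vaddr=799: (3,0) not in TLB -> MISS, insert
vaddr=868: (3,3) not in TLB -> MISS, insert
vaddr=799: (3,0) in TLB -> HIT

Answer: MISS MISS MISS MISS HIT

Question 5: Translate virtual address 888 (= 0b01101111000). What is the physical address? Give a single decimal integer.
Answer: 248

Derivation:
vaddr = 888 = 0b01101111000
Split: l1_idx=3, l2_idx=3, offset=24
L1[3] = 1
L2[1][3] = 7
paddr = 7 * 32 + 24 = 248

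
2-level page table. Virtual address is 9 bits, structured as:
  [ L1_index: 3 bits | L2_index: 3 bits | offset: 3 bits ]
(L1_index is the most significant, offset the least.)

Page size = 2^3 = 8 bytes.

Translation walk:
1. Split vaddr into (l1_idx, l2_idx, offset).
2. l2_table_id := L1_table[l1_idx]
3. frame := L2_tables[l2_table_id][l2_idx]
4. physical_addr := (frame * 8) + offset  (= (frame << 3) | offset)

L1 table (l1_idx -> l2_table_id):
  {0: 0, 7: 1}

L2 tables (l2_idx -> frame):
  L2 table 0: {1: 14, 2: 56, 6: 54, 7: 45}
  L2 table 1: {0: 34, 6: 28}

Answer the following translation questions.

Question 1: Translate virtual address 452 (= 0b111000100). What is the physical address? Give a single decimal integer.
vaddr = 452 = 0b111000100
Split: l1_idx=7, l2_idx=0, offset=4
L1[7] = 1
L2[1][0] = 34
paddr = 34 * 8 + 4 = 276

Answer: 276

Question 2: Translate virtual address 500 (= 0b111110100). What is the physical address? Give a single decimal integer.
vaddr = 500 = 0b111110100
Split: l1_idx=7, l2_idx=6, offset=4
L1[7] = 1
L2[1][6] = 28
paddr = 28 * 8 + 4 = 228

Answer: 228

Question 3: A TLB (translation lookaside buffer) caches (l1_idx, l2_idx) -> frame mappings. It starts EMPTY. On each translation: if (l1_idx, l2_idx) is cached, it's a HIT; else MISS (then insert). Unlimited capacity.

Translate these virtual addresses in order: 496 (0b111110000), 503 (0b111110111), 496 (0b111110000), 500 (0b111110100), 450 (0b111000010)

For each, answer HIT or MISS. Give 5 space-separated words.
Answer: MISS HIT HIT HIT MISS

Derivation:
vaddr=496: (7,6) not in TLB -> MISS, insert
vaddr=503: (7,6) in TLB -> HIT
vaddr=496: (7,6) in TLB -> HIT
vaddr=500: (7,6) in TLB -> HIT
vaddr=450: (7,0) not in TLB -> MISS, insert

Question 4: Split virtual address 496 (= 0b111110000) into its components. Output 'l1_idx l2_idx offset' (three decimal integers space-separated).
vaddr = 496 = 0b111110000
  top 3 bits -> l1_idx = 7
  next 3 bits -> l2_idx = 6
  bottom 3 bits -> offset = 0

Answer: 7 6 0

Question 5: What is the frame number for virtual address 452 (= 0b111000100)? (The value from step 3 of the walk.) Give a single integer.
Answer: 34

Derivation:
vaddr = 452: l1_idx=7, l2_idx=0
L1[7] = 1; L2[1][0] = 34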